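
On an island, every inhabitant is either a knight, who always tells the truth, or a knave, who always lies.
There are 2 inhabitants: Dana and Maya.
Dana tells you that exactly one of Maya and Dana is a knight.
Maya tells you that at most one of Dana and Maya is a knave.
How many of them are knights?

0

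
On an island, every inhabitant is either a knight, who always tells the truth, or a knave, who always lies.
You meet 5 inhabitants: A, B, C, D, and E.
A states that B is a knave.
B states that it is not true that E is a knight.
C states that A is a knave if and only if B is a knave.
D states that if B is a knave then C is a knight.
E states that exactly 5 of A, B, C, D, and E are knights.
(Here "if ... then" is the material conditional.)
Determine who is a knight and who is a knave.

A is a knave, B is a knight, C is a knave, D is a knight, and E is a knave.

A is a knave, and the claim "B is a knave" is indeed False.
B is a knight, so "it is not true that E is a knight" must be true — and it is.
C is a knave, and the claim "A is a knave if and only if B is a knave" is indeed False.
Since D is a knight, "if B is a knave then C is a knight" needs to be true, which holds.
Since E is a knave, "exactly 5 of A, B, C, D, and E are knights" needs to be False, which holds.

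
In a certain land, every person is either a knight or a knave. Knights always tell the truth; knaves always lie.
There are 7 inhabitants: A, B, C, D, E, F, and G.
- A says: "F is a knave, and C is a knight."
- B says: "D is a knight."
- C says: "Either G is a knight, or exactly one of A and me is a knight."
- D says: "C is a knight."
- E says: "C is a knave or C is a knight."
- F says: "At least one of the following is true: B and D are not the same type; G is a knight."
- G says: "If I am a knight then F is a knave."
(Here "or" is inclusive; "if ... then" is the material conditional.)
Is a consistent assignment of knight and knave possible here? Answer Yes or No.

No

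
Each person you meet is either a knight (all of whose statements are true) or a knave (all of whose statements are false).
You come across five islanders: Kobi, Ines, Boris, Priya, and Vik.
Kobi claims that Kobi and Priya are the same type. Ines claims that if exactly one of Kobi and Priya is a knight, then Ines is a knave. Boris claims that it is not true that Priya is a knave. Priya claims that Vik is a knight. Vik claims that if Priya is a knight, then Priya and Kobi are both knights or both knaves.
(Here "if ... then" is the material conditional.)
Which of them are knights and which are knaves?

As a knight, Kobi's statement "Kobi and Priya are the same type" should be true; it is.
Ines is a knight, so "if exactly one of Kobi and Priya is a knight, then Ines is a knave" must be true — and it is.
Boris is a knight, and the claim "it is not true that Priya is a knave" is indeed true.
As a knight, Priya's statement "Vik is a knight" should be true; it is.
Since Vik is a knight, "if Priya is a knight, then Priya and Kobi are both knights or both knaves" needs to be true, which holds.

Kobi is a knight, Ines is a knight, Boris is a knight, Priya is a knight, and Vik is a knight.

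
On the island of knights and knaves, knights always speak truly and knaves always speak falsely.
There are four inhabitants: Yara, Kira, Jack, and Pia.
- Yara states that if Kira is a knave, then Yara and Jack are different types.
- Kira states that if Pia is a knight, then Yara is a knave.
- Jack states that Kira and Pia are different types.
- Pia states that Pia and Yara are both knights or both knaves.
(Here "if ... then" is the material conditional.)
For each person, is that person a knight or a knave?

Suppose Yara is a knave. Then Yara's statement "if Kira is a knave, then Yara and Jack are different types" would have to be false. Checking the 8 ways to assign the others, none is consistent with every speaker.
(For instance, with Kira=knight, Jack=knight, Pia=knave, Yara's claim "if Kira is a knave, then Yara and Jack are different types" comes out true where it would need to be false.)
So Yara must be a knight, making "if Kira is a knave, then Yara and Jack are different types" true. Taking Yara=knight, Kira=knight, Jack=knight, Pia=knave, each remaining statement checks out:
  Kira (knight): "if Pia is a knight, then Yara is a knave" — true. ✓
  Jack (knight): "Kira and Pia are different types" — true. ✓
  Pia (knave): "Pia and Yara are both knights or both knaves" — false. ✓
This is the unique consistent assignment.

Yara is a knight, Kira is a knight, Jack is a knight, and Pia is a knave.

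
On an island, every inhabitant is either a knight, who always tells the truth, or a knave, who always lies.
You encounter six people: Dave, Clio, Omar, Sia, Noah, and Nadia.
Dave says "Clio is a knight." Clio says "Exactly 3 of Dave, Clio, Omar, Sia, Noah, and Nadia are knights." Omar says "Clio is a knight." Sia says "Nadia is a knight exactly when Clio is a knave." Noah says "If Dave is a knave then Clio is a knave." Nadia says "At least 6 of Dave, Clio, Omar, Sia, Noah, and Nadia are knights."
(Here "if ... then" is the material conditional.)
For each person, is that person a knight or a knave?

Dave is a knave, and the claim "Clio is a knight" is indeed false.
Clio is a knave; "exactly 3 of Dave, Clio, Omar, Sia, Noah, and Nadia are knights" is false, as required.
Omar is a knave, so "Clio is a knight" must be false — and it is.
Sia is a knave, and the claim "Nadia is a knight exactly when Clio is a knave" is indeed false.
Noah (knight): "if Dave is a knave then Clio is a knave" — true. ✓
Nadia is a knave; "at least 6 of Dave, Clio, Omar, Sia, Noah, and Nadia are knights" is false, as required.

Knights: Noah. Knaves: Dave, Clio, Omar, Sia, and Nadia.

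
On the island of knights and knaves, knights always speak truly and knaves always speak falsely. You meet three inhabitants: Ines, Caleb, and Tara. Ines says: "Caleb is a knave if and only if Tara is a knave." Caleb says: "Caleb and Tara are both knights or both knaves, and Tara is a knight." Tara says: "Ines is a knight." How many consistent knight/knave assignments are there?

1

Consistent assignments:
  Ines=knight, Caleb=knight, Tara=knight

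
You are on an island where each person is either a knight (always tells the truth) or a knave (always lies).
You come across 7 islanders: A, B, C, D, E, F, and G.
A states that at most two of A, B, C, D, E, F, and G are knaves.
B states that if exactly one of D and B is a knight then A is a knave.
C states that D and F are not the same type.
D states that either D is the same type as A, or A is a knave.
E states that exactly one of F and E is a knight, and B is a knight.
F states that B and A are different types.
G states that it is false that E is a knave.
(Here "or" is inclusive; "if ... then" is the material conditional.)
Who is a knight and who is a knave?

A is a knight, B is a knight, C is a knight, D is a knight, E is a knight, F is a knave, and G is a knight.

A is a knight, so "at most two of A, B, C, D, E, F, and G are knaves" must be True — and it is.
Since B is a knight, "if exactly one of D and B is a knight then A is a knave" needs to be True, which holds.
As a knight, C's statement "D and F are not the same type" should be True; it is.
D (knight): "either D is the same type as A, or A is a knave" — True. ✓
Since E is a knight, "exactly one of F and E is a knight, and B is a knight" needs to be True, which holds.
As a knave, F's statement "B and A are different types" should be false; it is.
G is a knight; "it is false that E is a knave" is True, as required.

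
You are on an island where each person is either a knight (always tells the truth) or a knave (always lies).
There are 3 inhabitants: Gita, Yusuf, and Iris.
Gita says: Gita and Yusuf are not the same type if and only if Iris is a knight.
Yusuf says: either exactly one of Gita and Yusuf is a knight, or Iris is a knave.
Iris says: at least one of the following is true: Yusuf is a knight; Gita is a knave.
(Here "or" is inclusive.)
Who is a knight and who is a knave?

Gita is a knave, Yusuf is a knave, and Iris is a knight.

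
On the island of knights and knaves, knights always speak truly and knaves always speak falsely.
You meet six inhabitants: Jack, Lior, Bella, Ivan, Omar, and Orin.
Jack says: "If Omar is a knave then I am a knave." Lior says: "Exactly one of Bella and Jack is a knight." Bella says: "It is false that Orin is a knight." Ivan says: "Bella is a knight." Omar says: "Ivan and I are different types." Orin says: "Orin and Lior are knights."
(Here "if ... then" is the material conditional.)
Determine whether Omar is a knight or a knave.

Omar is a knight.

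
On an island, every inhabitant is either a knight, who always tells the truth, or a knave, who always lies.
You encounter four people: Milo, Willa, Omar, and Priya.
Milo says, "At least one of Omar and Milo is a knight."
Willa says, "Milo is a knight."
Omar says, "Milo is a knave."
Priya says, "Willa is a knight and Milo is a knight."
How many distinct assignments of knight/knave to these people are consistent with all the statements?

Consistent assignments:
  Milo=knight, Willa=knight, Omar=knave, Priya=knight

1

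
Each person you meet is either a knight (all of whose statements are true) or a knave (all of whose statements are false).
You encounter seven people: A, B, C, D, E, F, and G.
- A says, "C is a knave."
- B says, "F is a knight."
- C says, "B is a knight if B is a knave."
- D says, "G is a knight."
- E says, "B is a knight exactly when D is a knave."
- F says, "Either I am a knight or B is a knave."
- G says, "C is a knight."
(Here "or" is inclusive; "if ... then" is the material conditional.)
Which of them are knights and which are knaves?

A (knave): "C is a knave" — False. ✓
Since B is a knight, "F is a knight" needs to be True, which holds.
Since C is a knight, "B is a knight if B is a knave" needs to be True, which holds.
D is a knight, so "G is a knight" must be True — and it is.
As a knave, E's statement "B is a knight exactly when D is a knave" should be False; it is.
F is a knight, so "either I am a knight or B is a knave" must be True — and it is.
G is a knight, and the claim "C is a knight" is indeed True.

A is a knave, B is a knight, C is a knight, D is a knight, E is a knave, F is a knight, and G is a knight.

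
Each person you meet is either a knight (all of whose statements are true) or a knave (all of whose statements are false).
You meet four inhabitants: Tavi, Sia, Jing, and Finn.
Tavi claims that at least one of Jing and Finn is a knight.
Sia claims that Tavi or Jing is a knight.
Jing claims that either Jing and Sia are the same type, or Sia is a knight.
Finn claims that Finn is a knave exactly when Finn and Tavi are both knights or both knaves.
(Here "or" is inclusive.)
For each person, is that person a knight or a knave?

Knights: Tavi, Sia, and Jing. Knaves: Finn.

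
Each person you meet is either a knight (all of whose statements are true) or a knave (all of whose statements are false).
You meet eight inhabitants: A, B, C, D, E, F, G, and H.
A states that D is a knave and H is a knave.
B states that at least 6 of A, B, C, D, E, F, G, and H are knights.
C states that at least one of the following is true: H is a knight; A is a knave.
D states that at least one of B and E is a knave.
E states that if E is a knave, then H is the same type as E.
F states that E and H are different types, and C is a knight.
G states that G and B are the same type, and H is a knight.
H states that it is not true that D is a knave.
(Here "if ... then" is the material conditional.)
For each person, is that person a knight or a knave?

A is a knave, B is a knight, C is a knight, D is a knight, E is a knave, F is a knight, G is a knight, and H is a knight.

A is a knave; "D is a knave and H is a knave" is False, as required.
Since B is a knight, "at least 6 of A, B, C, D, E, F, G, and H are knights" needs to be true, which holds.
As a knight, C's statement "at least one of the following is true: H is a knight; A is a knave" should be true; it is.
Since D is a knight, "at least one of B and E is a knave" needs to be true, which holds.
E is a knave, so "if E is a knave, then H is the same type as E" must be False — and it is.
Since F is a knight, "E and H are different types, and C is a knight" needs to be true, which holds.
As a knight, G's statement "G and B are the same type, and H is a knight" should be true; it is.
As a knight, H's statement "it is not true that D is a knave" should be true; it is.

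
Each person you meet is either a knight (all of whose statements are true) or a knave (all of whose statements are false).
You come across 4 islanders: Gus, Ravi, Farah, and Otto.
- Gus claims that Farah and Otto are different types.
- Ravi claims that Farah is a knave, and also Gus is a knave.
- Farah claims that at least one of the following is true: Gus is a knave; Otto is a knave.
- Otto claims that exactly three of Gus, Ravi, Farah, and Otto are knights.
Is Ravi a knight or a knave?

Ravi is a knave.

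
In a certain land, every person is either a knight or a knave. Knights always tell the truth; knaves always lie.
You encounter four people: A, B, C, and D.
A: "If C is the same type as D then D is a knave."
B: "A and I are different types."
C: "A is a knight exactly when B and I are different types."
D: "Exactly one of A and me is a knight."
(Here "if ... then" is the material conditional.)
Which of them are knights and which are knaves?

A is a knave, and the claim "if C is the same type as D then D is a knave" is indeed false.
As a knight, B's statement "A and I are different types" should be true; it is.
Since C is a knight, "A is a knight exactly when B and I are different types" needs to be true, which holds.
D is a knight, so "exactly one of A and me is a knight" must be true — and it is.

A is a knave, B is a knight, C is a knight, and D is a knight.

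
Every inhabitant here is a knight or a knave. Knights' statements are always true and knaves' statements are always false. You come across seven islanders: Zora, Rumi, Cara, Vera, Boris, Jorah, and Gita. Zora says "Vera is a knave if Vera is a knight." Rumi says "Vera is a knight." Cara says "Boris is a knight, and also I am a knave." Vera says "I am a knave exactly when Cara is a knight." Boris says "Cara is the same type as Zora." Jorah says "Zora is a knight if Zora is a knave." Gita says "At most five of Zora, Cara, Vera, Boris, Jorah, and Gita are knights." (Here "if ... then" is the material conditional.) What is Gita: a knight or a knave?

Gita is a knight.

Consistent assignments: {Zora=knight, Rumi=knave, Cara=knave, Vera=knave, Boris=knave, Jorah=knight, Gita=knight}
In every consistent assignment, Gita is a knight.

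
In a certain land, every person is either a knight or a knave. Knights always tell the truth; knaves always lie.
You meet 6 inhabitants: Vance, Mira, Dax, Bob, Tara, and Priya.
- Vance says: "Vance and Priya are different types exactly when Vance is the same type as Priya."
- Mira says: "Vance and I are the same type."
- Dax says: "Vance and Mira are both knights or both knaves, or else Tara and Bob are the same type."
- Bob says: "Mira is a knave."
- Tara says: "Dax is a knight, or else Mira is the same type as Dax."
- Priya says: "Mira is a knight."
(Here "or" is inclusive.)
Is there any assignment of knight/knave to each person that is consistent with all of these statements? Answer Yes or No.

No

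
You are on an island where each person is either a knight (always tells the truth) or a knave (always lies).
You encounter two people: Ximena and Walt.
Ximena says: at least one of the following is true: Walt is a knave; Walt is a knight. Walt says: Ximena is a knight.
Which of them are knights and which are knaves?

Ximena is a knight and Walt is a knight.

Since Ximena is a knight, "at least one of the following is true: Walt is a knave; Walt is a knight" needs to be True, which holds.
Since Walt is a knight, "Ximena is a knight" needs to be True, which holds.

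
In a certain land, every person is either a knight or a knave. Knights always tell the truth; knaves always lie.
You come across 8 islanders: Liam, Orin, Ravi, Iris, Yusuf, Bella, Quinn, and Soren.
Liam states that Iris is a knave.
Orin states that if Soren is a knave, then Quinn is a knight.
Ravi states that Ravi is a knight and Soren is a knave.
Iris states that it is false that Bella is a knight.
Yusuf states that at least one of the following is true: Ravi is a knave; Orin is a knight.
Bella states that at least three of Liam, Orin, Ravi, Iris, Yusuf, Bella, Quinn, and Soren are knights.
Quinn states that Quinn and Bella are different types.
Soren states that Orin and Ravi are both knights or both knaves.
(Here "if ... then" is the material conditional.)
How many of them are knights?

2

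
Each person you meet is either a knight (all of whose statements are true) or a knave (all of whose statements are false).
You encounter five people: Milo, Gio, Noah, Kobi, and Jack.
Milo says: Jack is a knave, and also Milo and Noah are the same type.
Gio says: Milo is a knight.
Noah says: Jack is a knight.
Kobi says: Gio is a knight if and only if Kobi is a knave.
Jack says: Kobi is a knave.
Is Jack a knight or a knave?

Jack is a knight.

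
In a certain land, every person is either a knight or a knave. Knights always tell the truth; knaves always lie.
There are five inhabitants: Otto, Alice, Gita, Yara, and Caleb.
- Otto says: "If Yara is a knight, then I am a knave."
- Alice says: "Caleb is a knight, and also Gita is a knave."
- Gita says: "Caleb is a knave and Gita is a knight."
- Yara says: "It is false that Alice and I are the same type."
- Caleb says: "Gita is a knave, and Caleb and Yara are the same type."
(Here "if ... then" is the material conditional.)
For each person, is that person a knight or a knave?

Otto is a knight, Alice is a knave, Gita is a knight, Yara is a knave, and Caleb is a knave.

Otto is a knight, and the claim "if Yara is a knight, then I am a knave" is indeed true.
Alice (knave): "Caleb is a knight, and also Gita is a knave" — false. ✓
Gita (knight): "Caleb is a knave and Gita is a knight" — true. ✓
Since Yara is a knave, "it is false that Alice and I are the same type" needs to be false, which holds.
As a knave, Caleb's statement "Gita is a knave, and Caleb and Yara are the same type" should be false; it is.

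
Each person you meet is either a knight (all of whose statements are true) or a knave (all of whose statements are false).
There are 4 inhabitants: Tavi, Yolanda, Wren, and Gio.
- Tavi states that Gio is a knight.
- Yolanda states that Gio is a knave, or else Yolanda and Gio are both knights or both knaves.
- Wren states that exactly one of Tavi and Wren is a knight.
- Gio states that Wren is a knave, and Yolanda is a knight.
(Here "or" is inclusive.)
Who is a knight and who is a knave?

Tavi is a knave, Yolanda is a knight, Wren is a knight, and Gio is a knave.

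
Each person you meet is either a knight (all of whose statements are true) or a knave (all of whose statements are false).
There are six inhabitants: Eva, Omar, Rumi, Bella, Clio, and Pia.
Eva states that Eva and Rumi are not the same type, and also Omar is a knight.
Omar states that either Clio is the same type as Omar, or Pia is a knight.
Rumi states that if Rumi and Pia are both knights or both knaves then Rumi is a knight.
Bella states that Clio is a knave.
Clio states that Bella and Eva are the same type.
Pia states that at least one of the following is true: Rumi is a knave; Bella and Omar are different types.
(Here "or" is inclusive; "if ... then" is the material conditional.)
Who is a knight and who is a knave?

Eva is a knave, so "Eva and Rumi are not the same type, and also Omar is a knight" must be False — and it is.
Omar (knave): "either Clio is the same type as Omar, or Pia is a knight" — False. ✓
As a knight, Rumi's statement "if Rumi and Pia are both knights or both knaves then Rumi is a knight" should be true; it is.
Bella is a knave, so "Clio is a knave" must be False — and it is.
Clio (knight): "Bella and Eva are the same type" — true. ✓
As a knave, Pia's statement "at least one of the following is true: Rumi is a knave; Bella and Omar are different types" should be False; it is.

Knights: Rumi and Clio. Knaves: Eva, Omar, Bella, and Pia.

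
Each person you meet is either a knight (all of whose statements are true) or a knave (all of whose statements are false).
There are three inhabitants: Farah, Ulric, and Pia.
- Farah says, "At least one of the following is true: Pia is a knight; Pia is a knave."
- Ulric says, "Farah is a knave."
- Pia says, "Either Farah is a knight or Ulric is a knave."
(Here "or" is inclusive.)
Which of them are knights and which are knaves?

Farah is a knight, Ulric is a knave, and Pia is a knight.

Suppose Farah is a knave. Then Farah's statement "at least one of the following is true: Pia is a knight; Pia is a knave" would have to be false. Checking the 4 ways to assign the others, none is consistent with every speaker.
(For instance, with Ulric=knave, Pia=knight, Farah's claim "at least one of the following is true: Pia is a knight; Pia is a knave" comes out true where it would need to be false.)
So Farah must be a knight, making "at least one of the following is true: Pia is a knight; Pia is a knave" true. Taking Farah=knight, Ulric=knave, Pia=knight, each remaining statement checks out:
  Ulric (knave): "Farah is a knave" — false. ✓
  Pia (knight): "either Farah is a knight or Ulric is a knave" — true. ✓
This is the unique consistent assignment.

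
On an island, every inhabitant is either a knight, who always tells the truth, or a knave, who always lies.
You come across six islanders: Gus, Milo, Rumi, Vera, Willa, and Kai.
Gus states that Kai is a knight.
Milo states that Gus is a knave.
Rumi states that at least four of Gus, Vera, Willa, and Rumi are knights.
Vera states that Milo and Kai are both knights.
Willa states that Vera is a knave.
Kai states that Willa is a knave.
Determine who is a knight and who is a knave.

Gus (knave): "Kai is a knight" — false. ✓
Since Milo is a knight, "Gus is a knave" needs to be True, which holds.
Rumi (knave): "at least four of Gus, Vera, Willa, and Rumi are knights" — false. ✓
As a knave, Vera's statement "Milo and Kai are both knights" should be false; it is.
Willa (knight): "Vera is a knave" — True. ✓
As a knave, Kai's statement "Willa is a knave" should be false; it is.

Gus is a knave, Milo is a knight, Rumi is a knave, Vera is a knave, Willa is a knight, and Kai is a knave.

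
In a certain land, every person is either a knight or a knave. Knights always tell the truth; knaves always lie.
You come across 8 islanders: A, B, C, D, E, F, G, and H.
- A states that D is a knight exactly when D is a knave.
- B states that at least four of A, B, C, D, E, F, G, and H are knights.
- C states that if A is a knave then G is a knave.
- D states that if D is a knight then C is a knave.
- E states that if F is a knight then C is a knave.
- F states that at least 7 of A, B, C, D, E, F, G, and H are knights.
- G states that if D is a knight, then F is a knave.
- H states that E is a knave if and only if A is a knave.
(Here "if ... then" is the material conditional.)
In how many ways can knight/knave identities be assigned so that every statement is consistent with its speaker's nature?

2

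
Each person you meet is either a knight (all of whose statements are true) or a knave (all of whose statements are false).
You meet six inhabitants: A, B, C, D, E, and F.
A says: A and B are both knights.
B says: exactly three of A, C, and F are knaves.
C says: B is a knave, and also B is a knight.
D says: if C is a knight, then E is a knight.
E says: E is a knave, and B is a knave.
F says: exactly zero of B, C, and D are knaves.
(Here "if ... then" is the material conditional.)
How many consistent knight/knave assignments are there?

1

Consistent assignments:
  A=knave, B=knight, C=knave, D=knight, E=knave, F=knave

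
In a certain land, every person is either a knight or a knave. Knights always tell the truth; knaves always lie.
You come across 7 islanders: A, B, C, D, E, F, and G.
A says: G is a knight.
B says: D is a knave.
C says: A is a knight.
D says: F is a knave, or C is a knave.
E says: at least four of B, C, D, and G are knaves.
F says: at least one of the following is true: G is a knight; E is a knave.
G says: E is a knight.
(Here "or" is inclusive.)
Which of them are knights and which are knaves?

Knights: D and F. Knaves: A, B, C, E, and G.

A is a knave, and the claim "G is a knight" is indeed False.
B is a knave; "D is a knave" is False, as required.
Since C is a knave, "A is a knight" needs to be False, which holds.
D is a knight, and the claim "F is a knave, or C is a knave" is indeed True.
E is a knave, so "at least four of B, C, D, and G are knaves" must be False — and it is.
F is a knight; "at least one of the following is true: G is a knight; E is a knave" is True, as required.
As a knave, G's statement "E is a knight" should be False; it is.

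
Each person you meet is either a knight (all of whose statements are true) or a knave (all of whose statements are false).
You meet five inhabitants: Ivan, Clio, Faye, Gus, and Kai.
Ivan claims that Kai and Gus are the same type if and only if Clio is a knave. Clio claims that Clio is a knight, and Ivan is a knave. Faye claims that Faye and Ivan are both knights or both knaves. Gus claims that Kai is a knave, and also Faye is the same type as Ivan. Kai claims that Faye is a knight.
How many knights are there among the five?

1

The unique consistent assignment is Ivan=knight, Clio=knave, Faye=knave, Gus=knave, Kai=knave.
That has 1 knight.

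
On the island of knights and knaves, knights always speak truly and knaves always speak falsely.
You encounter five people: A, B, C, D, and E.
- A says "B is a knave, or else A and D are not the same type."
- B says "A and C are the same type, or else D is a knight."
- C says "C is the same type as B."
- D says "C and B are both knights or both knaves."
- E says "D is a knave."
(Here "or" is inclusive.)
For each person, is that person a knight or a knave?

A is a knave, B is a knight, C is a knave, D is a knave, and E is a knight.

A is a knave, so "B is a knave, or else A and D are not the same type" must be False — and it is.
B is a knight; "A and C are the same type, or else D is a knight" is True, as required.
C (knave): "C is the same type as B" — False. ✓
D is a knave, so "C and B are both knights or both knaves" must be False — and it is.
E (knight): "D is a knave" — True. ✓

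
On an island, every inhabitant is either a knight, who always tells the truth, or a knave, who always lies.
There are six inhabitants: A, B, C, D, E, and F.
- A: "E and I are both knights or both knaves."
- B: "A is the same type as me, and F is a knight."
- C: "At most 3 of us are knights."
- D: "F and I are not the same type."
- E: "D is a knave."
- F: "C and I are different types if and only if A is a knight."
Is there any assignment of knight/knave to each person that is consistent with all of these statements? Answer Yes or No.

Yes

One consistent assignment: A=knave, B=knave, C=knight, D=knave, E=knight, F=knave.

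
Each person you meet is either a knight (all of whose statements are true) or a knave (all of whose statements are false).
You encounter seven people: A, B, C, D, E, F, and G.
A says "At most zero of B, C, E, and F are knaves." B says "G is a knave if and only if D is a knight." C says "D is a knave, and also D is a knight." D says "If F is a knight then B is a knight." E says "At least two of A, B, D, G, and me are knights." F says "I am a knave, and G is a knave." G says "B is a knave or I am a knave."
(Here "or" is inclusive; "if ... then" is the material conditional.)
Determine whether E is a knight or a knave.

E is a knight.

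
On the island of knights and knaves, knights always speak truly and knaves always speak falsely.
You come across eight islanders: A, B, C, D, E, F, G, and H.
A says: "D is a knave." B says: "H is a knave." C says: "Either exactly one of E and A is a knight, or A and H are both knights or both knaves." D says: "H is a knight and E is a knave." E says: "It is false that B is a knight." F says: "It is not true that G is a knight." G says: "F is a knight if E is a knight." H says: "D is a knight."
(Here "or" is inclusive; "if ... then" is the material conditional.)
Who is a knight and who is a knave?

Since A is a knight, "D is a knave" needs to be true, which holds.
B (knight): "H is a knave" — true. ✓
C (knight): "either exactly one of E and A is a knight, or A and H are both knights or both knaves" — true. ✓
D (knave): "H is a knight and E is a knave" — False. ✓
E is a knave, and the claim "it is false that B is a knight" is indeed False.
F (knave): "it is not true that G is a knight" — False. ✓
G is a knight, so "F is a knight if E is a knight" must be true — and it is.
As a knave, H's statement "D is a knight" should be False; it is.

Knights: A, B, C, and G. Knaves: D, E, F, and H.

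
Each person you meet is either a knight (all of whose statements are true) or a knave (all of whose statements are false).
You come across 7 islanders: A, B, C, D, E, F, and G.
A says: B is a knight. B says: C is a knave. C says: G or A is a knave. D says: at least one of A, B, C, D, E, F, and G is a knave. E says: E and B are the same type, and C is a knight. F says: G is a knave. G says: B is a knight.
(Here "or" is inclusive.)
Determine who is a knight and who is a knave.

Knights: A, B, D, and G. Knaves: C, E, and F.

A is a knight, so "B is a knight" must be True — and it is.
B is a knight, and the claim "C is a knave" is indeed True.
C (knave): "G or A is a knave" — false. ✓
As a knight, D's statement "at least one of A, B, C, D, E, F, and G is a knave" should be True; it is.
E (knave): "E and B are the same type, and C is a knight" — false. ✓
F is a knave, and the claim "G is a knave" is indeed false.
Since G is a knight, "B is a knight" needs to be True, which holds.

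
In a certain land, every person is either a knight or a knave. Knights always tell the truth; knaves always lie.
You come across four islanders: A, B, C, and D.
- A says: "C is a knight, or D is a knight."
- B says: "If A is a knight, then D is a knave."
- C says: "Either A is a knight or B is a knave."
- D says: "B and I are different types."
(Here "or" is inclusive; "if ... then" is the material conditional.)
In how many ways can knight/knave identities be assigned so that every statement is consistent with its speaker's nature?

1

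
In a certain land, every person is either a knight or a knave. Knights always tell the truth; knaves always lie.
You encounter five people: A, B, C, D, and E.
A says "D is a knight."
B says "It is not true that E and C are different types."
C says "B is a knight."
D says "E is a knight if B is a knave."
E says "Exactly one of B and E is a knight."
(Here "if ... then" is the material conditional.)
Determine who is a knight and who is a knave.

A is a knight, B is a knave, C is a knave, D is a knight, and E is a knight.

Since A is a knight, "D is a knight" needs to be true, which holds.
B is a knave; "it is not true that E and C are different types" is false, as required.
C is a knave, so "B is a knight" must be false — and it is.
D is a knight; "E is a knight if B is a knave" is true, as required.
Since E is a knight, "exactly one of B and E is a knight" needs to be true, which holds.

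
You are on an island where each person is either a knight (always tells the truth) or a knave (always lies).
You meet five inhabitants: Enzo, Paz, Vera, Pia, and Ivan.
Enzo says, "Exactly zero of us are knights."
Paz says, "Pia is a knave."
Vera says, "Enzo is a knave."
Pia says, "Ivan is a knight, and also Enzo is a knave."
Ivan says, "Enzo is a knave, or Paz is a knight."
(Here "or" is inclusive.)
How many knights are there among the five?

3

The unique consistent assignment is Enzo=knave, Paz=knave, Vera=knight, Pia=knight, Ivan=knight.
That has 3 knights.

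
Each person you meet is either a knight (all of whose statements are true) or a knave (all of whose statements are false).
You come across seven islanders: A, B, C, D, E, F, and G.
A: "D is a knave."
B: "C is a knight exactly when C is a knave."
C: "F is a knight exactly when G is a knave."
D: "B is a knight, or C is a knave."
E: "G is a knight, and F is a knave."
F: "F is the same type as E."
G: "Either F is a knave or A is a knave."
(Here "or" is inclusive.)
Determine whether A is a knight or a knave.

A is a knight.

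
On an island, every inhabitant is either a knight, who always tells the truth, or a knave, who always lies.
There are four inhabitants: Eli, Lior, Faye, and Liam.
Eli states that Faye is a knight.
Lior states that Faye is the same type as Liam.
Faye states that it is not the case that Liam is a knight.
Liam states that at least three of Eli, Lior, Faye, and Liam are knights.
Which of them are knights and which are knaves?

Eli is a knight, Lior is a knave, Faye is a knight, and Liam is a knave.

Eli (knight): "Faye is a knight" — true. ✓
Lior (knave): "Faye is the same type as Liam" — False. ✓
Faye is a knight, so "it is not the case that Liam is a knight" must be true — and it is.
As a knave, Liam's statement "at least three of Eli, Lior, Faye, and Liam are knights" should be False; it is.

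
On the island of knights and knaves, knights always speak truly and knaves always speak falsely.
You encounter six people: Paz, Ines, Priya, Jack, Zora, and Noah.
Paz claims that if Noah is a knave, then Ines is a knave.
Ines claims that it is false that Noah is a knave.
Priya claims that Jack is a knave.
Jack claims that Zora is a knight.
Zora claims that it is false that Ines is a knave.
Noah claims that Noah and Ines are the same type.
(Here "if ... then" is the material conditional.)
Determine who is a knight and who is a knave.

Paz is a knight, so "if Noah is a knave, then Ines is a knave" must be true — and it is.
Ines is a knight; "it is false that Noah is a knave" is true, as required.
As a knave, Priya's statement "Jack is a knave" should be False; it is.
As a knight, Jack's statement "Zora is a knight" should be true; it is.
Zora is a knight, and the claim "it is false that Ines is a knave" is indeed true.
Noah is a knight; "Noah and Ines are the same type" is true, as required.

Paz is a knight, Ines is a knight, Priya is a knave, Jack is a knight, Zora is a knight, and Noah is a knight.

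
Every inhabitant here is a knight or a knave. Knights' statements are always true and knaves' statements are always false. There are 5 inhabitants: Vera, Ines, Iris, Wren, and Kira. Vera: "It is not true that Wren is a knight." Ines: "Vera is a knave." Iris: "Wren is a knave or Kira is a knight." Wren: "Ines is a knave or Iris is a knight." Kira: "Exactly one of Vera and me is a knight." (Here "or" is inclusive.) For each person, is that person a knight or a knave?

Knights: Ines, Iris, Wren, and Kira. Knaves: Vera.

Vera (knave): "it is not true that Wren is a knight" — False. ✓
Ines (knight): "Vera is a knave" — True. ✓
Iris is a knight, and the claim "Wren is a knave or Kira is a knight" is indeed True.
Wren is a knight; "Ines is a knave or Iris is a knight" is True, as required.
Kira is a knight, so "exactly one of Vera and me is a knight" must be True — and it is.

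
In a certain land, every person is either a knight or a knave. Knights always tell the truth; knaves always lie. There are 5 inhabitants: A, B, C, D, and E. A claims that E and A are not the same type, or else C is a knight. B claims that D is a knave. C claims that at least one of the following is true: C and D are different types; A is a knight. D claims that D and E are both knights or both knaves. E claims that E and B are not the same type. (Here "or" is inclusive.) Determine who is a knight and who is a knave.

A is a knight, B is a knave, C is a knight, D is a knight, and E is a knight.

A (knight): "E and A are not the same type, or else C is a knight" — true. ✓
B is a knave, and the claim "D is a knave" is indeed false.
As a knight, C's statement "at least one of the following is true: C and D are different types; A is a knight" should be true; it is.
As a knight, D's statement "D and E are both knights or both knaves" should be true; it is.
E is a knight; "E and B are not the same type" is true, as required.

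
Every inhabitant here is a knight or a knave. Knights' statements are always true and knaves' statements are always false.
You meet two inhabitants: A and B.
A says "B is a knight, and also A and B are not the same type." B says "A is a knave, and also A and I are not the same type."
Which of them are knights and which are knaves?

Knights: none. Knaves: A and B.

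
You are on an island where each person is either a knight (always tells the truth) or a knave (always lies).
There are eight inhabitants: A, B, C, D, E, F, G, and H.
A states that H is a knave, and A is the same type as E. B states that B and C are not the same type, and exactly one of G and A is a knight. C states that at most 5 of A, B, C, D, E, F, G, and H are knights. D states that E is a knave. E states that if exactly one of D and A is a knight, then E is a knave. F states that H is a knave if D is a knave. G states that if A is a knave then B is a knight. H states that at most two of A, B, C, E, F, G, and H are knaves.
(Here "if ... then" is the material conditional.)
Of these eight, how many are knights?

The unique consistent assignment is A=knave, B=knave, C=knight, D=knave, E=knight, F=knight, G=knave, H=knave.
That has 3 knights.

3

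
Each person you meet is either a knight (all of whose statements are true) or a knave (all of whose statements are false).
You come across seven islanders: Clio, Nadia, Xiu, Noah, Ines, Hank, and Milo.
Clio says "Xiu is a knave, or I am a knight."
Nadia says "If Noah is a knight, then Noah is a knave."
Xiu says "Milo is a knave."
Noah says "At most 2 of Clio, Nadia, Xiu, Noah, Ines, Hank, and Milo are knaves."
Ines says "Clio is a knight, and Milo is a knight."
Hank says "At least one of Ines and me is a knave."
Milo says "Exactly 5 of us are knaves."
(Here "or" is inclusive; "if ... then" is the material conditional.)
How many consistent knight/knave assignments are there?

2

Consistent assignments:
  Clio=knight, Nadia=knight, Xiu=knight, Noah=knave, Ines=knave, Hank=knight, Milo=knave
  Clio=knave, Nadia=knight, Xiu=knight, Noah=knave, Ines=knave, Hank=knight, Milo=knave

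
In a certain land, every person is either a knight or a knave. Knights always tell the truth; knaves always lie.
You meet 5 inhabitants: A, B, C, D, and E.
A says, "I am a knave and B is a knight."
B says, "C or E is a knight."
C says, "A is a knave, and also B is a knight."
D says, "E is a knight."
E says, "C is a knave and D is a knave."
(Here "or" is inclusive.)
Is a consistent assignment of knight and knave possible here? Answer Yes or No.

No

Checking all 32 assignments, each has at least one speaker whose statement's truth value contradicts their type.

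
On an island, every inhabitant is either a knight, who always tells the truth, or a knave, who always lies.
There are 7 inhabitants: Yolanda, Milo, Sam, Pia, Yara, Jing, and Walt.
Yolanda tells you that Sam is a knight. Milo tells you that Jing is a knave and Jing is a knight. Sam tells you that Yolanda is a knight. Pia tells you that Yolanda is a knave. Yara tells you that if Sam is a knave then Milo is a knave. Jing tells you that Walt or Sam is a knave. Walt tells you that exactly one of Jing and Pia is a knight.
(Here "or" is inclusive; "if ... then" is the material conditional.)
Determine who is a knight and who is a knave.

Yolanda is a knave, Milo is a knave, Sam is a knave, Pia is a knight, Yara is a knight, Jing is a knight, and Walt is a knave.

Yolanda is a knave; "Sam is a knight" is False, as required.
Milo is a knave, and the claim "Jing is a knave and Jing is a knight" is indeed False.
Sam is a knave, so "Yolanda is a knight" must be False — and it is.
Since Pia is a knight, "Yolanda is a knave" needs to be True, which holds.
Yara is a knight; "if Sam is a knave then Milo is a knave" is True, as required.
Jing (knight): "Walt or Sam is a knave" — True. ✓
Since Walt is a knave, "exactly one of Jing and Pia is a knight" needs to be False, which holds.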